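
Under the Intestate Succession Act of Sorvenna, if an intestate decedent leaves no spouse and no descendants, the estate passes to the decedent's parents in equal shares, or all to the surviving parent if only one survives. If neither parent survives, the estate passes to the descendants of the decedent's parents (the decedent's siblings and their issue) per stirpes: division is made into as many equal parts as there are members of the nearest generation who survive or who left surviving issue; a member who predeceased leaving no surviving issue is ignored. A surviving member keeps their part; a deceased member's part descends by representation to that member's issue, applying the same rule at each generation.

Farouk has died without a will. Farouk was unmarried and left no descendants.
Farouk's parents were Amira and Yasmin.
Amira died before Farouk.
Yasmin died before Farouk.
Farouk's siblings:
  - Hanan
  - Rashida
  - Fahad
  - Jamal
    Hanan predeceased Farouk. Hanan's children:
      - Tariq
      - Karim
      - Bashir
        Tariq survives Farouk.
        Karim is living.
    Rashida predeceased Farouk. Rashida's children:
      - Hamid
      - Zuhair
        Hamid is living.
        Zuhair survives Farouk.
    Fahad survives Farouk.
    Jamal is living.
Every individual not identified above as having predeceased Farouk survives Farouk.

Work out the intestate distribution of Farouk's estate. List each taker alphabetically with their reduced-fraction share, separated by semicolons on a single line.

Neither parent survives and there are no descendants, so the estate passes to Farouk's siblings and their issue per stirpes.
The estate is divided into 4 equal shares of 1/4 among Hanan, Rashida, Fahad, Jamal.
Hanan predeceased; the 1/4 allotted to Hanan's branch passes to Hanan's issue by representation.
The 1/4 is divided into 3 equal shares of 1/12 among Tariq, Karim, Bashir.
Tariq is living and takes 1/12.
Karim is living and takes 1/12.
Bashir is living and takes 1/12.
Rashida predeceased; the 1/4 allotted to Rashida's branch passes to Rashida's issue by representation.
The 1/4 is divided into 2 equal shares of 1/8 among Hamid, Zuhair.
Hamid is living and takes 1/8.
Zuhair is living and takes 1/8.
Fahad is living and takes 1/4.
Jamal is living and takes 1/4.

Bashir 1/12; Fahad 1/4; Hamid 1/8; Jamal 1/4; Karim 1/12; Tariq 1/12; Zuhair 1/8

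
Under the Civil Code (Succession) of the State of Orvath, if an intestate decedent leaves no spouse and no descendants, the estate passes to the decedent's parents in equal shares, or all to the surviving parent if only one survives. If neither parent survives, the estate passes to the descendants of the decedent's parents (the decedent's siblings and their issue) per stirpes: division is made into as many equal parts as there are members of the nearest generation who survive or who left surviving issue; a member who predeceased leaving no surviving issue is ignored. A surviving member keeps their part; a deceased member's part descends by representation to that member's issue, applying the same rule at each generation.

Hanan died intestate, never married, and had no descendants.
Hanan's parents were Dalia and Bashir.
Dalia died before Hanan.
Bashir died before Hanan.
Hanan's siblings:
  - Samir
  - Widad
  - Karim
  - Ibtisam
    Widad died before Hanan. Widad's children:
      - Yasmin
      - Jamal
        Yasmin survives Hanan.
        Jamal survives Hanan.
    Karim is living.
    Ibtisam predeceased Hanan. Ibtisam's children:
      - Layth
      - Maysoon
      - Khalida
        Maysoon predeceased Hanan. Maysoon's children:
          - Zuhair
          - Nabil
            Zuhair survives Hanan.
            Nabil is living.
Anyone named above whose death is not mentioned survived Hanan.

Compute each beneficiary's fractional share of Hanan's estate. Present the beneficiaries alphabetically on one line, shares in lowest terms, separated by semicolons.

Jamal 1/8; Karim 1/4; Khalida 1/12; Layth 1/12; Nabil 1/24; Samir 1/4; Yasmin 1/8; Zuhair 1/24

Neither parent survives and there are no descendants, so the estate passes to Hanan's siblings and their issue per stirpes.
The estate is divided into 4 equal shares of 1/4 among Samir, Widad, Karim, Ibtisam.
Samir is living and takes 1/4.
Widad predeceased; the 1/4 allotted to Widad's branch passes to Widad's issue by representation.
The 1/4 is divided into 2 equal shares of 1/8 among Yasmin, Jamal.
Yasmin is living and takes 1/8.
Jamal is living and takes 1/8.
Karim is living and takes 1/4.
Ibtisam predeceased; the 1/4 allotted to Ibtisam's branch passes to Ibtisam's issue by representation.
The 1/4 is divided into 3 equal shares of 1/12 among Layth, Maysoon, Khalida.
Layth is living and takes 1/12.
Maysoon predeceased; the 1/12 allotted to Maysoon's branch passes to Maysoon's issue by representation.
The 1/12 is divided into 2 equal shares of 1/24 among Zuhair, Nabil.
Zuhair is living and takes 1/24.
Nabil is living and takes 1/24.
Khalida is living and takes 1/12.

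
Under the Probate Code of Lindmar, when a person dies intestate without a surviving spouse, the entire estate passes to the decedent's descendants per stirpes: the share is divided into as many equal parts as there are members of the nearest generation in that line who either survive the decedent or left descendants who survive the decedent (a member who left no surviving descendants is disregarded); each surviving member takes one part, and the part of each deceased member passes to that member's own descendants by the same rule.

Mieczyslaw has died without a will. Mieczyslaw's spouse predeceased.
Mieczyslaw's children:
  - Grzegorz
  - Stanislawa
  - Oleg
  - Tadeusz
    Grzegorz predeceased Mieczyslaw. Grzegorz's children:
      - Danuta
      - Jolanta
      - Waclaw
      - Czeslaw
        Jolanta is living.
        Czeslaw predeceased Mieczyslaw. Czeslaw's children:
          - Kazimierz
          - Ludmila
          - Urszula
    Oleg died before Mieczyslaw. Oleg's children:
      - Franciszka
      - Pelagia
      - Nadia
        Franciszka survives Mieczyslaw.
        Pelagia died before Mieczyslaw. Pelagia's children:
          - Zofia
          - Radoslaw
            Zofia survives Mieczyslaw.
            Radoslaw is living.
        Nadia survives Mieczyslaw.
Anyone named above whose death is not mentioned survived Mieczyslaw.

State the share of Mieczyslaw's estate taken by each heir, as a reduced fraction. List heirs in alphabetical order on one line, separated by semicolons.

There is no surviving spouse, so the entire estate passes to Mieczyslaw's descendants per stirpes.
The estate is divided into 4 equal shares of 1/4 among Grzegorz, Stanislawa, Oleg, Tadeusz.
Grzegorz predeceased; the 1/4 allotted to Grzegorz's branch passes to Grzegorz's issue by representation.
The 1/4 is divided into 4 equal shares of 1/16 among Danuta, Jolanta, Waclaw, Czeslaw.
Danuta is living and takes 1/16.
Jolanta is living and takes 1/16.
Waclaw is living and takes 1/16.
Czeslaw predeceased; the 1/16 allotted to Czeslaw's branch passes to Czeslaw's issue by representation.
The 1/16 is divided into 3 equal shares of 1/48 among Kazimierz, Ludmila, Urszula.
Kazimierz is living and takes 1/48.
Ludmila is living and takes 1/48.
Urszula is living and takes 1/48.
Stanislawa is living and takes 1/4.
Oleg predeceased; the 1/4 allotted to Oleg's branch passes to Oleg's issue by representation.
The 1/4 is divided into 3 equal shares of 1/12 among Franciszka, Pelagia, Nadia.
Franciszka is living and takes 1/12.
Pelagia predeceased; the 1/12 allotted to Pelagia's branch passes to Pelagia's issue by representation.
The 1/12 is divided into 2 equal shares of 1/24 among Zofia, Radoslaw.
Zofia is living and takes 1/24.
Radoslaw is living and takes 1/24.
Nadia is living and takes 1/12.
Tadeusz is living and takes 1/4.

Danuta 1/16; Franciszka 1/12; Jolanta 1/16; Kazimierz 1/48; Ludmila 1/48; Nadia 1/12; Radoslaw 1/24; Stanislawa 1/4; Tadeusz 1/4; Urszula 1/48; Waclaw 1/16; Zofia 1/24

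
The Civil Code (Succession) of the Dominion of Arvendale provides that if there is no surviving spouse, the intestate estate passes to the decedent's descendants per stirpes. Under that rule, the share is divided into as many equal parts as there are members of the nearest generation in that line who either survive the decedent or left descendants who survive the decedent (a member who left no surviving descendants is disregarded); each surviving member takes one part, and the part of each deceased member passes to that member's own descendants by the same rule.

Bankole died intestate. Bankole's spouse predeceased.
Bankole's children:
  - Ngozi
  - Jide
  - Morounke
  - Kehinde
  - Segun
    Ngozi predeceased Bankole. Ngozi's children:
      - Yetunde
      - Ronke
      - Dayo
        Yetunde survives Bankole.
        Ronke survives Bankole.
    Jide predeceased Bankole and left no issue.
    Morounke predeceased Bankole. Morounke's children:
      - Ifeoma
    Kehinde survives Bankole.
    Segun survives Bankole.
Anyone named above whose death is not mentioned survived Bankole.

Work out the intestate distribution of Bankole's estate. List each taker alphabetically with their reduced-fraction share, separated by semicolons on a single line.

There is no surviving spouse, so the entire estate passes to Bankole's descendants per stirpes.
Jide left no surviving issue, so that branch lapses and is disregarded.
The estate is divided into 4 equal shares of 1/4 among Ngozi, Morounke, Kehinde, Segun.
Ngozi predeceased; the 1/4 allotted to Ngozi's branch passes to Ngozi's issue by representation.
The 1/4 is divided into 3 equal shares of 1/12 among Yetunde, Ronke, Dayo.
Yetunde is living and takes 1/12.
Ronke is living and takes 1/12.
Dayo is living and takes 1/12.
Morounke predeceased; the 1/4 allotted to Morounke's branch passes to Morounke's issue by representation.
Ifeoma is the sole taker at this level and receives the full 1/4.
Kehinde is living and takes 1/4.
Segun is living and takes 1/4.

Dayo 1/12; Ifeoma 1/4; Kehinde 1/4; Ronke 1/12; Segun 1/4; Yetunde 1/12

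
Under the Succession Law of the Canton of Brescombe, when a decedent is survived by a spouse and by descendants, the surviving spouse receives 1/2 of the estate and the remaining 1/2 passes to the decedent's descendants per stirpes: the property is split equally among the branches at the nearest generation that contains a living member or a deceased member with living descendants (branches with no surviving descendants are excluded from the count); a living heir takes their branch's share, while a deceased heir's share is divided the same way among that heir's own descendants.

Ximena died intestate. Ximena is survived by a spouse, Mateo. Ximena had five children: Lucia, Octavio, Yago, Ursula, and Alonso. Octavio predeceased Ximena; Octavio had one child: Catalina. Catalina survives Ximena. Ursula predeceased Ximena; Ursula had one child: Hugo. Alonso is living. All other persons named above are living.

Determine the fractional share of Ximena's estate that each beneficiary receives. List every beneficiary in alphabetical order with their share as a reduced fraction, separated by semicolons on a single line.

Alonso 1/10; Catalina 1/10; Hugo 1/10; Lucia 1/10; Mateo 1/2; Yago 1/10

Mateo, as surviving spouse, takes 1/2.
The remaining 1/2 passes to Ximena's descendants per stirpes.
The 1/2 is divided into 5 equal shares of 1/10 among Lucia, Octavio, Yago, Ursula, Alonso.
Lucia is living and takes 1/10.
Octavio predeceased; the 1/10 allotted to Octavio's branch passes to Octavio's issue by representation.
Catalina is the sole taker at this level and receives the full 1/10.
Yago is living and takes 1/10.
Ursula predeceased; the 1/10 allotted to Ursula's branch passes to Ursula's issue by representation.
Hugo is the sole taker at this level and receives the full 1/10.
Alonso is living and takes 1/10.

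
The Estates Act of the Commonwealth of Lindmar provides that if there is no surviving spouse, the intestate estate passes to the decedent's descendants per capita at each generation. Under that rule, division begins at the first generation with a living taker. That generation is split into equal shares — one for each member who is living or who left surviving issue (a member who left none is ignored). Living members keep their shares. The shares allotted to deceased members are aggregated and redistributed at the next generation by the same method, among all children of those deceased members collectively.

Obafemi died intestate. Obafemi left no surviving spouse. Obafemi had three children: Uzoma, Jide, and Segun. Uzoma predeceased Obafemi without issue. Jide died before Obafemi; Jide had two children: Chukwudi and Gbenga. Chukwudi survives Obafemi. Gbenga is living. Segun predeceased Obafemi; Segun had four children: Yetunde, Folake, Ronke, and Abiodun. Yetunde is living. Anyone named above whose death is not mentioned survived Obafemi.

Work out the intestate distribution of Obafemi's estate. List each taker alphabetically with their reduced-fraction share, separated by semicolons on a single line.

Abiodun 1/6; Chukwudi 1/6; Folake 1/6; Gbenga 1/6; Ronke 1/6; Yetunde 1/6

There is no surviving spouse, so the entire estate passes to Obafemi's descendants per capita at each generation.
No one at generation 1 (Jide, Segun) is living; moving to the next generation.
At generation 2 (Chukwudi, Gbenga, Yetunde, Folake, Ronke, Abiodun) there are 6 shares of (1)/6 = 1/6 each.
Living: Chukwudi, Gbenga, Yetunde, Folake, Ronke, and Abiodun — each takes 1/6.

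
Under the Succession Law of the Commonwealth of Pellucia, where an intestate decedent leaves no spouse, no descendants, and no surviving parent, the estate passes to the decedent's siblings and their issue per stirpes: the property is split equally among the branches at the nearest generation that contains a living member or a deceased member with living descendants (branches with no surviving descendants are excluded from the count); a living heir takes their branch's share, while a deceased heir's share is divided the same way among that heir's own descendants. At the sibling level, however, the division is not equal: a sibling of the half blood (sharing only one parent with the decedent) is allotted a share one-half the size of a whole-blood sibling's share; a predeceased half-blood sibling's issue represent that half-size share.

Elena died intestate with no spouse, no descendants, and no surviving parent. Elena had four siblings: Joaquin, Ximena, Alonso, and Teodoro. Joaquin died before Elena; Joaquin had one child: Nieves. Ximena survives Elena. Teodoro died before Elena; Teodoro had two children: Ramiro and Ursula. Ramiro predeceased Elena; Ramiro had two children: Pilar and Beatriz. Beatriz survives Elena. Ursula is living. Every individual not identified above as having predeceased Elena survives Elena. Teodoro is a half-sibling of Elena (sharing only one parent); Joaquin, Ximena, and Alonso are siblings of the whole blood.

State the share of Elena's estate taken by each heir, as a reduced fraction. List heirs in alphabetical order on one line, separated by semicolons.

No spouse, descendants, or parent survives, so the estate passes to Elena's siblings per stirpes.
Half-blood siblings count for one-half the weight of whole-blood siblings at the initial division.
Dividing 1 in proportion to weights (total weight 7/2): Joaquin (weight 1) → 2/7; Ximena (weight 1) → 2/7; Alonso (weight 1) → 2/7; Teodoro (weight 1/2) → 1/7.
Joaquin predeceased; the 2/7 allotted to Joaquin's branch passes to Joaquin's issue by representation.
Nieves is the sole taker at this level and receives the full 2/7.
Ximena is living and takes 2/7.
Alonso is living and takes 2/7.
Teodoro predeceased; the 1/7 allotted to Teodoro's branch passes to Teodoro's issue by representation.
The 1/7 is divided into 2 equal shares of 1/14 among Ramiro, Ursula.
Ramiro predeceased; the 1/14 allotted to Ramiro's branch passes to Ramiro's issue by representation.
The 1/14 is divided into 2 equal shares of 1/28 among Pilar, Beatriz.
Pilar is living and takes 1/28.
Beatriz is living and takes 1/28.
Ursula is living and takes 1/14.

Alonso 2/7; Beatriz 1/28; Nieves 2/7; Pilar 1/28; Ursula 1/14; Ximena 2/7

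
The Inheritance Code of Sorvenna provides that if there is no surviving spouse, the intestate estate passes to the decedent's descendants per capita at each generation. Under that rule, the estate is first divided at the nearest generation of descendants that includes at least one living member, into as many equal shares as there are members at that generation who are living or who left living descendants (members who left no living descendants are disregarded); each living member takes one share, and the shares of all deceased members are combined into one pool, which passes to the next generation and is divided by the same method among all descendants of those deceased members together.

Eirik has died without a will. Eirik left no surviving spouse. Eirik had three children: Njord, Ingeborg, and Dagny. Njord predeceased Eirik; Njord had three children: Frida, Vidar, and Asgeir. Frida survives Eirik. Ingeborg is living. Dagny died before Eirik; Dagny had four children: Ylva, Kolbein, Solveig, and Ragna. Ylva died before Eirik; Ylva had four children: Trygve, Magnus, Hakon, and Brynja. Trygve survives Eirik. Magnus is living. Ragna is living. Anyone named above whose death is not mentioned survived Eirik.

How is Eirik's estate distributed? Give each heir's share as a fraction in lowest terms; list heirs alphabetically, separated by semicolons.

Asgeir 2/21; Brynja 1/42; Frida 2/21; Hakon 1/42; Ingeborg 1/3; Kolbein 2/21; Magnus 1/42; Ragna 2/21; Solveig 2/21; Trygve 1/42; Vidar 2/21

There is no surviving spouse, so the entire estate passes to Eirik's descendants per capita at each generation.
At generation 1 (Njord, Ingeborg, Dagny) there are 3 shares of (1)/3 = 1/3 each.
Living: Ingeborg — each takes 1/3.
Deceased: Njord and Dagny. Their combined 2/3 is pooled and carried to generation 2.
At generation 2 (Frida, Vidar, Asgeir, Ylva, Kolbein, Solveig, Ragna) there are 7 shares of (2/3)/7 = 2/21 each.
Living: Frida, Vidar, Asgeir, Kolbein, Solveig, and Ragna — each takes 2/21.
Deceased: Ylva. That 2/21 share is carried to generation 3.
At generation 3 (Trygve, Magnus, Hakon, Brynja) there are 4 shares of (2/21)/4 = 1/42 each.
Living: Trygve, Magnus, Hakon, and Brynja — each takes 1/42.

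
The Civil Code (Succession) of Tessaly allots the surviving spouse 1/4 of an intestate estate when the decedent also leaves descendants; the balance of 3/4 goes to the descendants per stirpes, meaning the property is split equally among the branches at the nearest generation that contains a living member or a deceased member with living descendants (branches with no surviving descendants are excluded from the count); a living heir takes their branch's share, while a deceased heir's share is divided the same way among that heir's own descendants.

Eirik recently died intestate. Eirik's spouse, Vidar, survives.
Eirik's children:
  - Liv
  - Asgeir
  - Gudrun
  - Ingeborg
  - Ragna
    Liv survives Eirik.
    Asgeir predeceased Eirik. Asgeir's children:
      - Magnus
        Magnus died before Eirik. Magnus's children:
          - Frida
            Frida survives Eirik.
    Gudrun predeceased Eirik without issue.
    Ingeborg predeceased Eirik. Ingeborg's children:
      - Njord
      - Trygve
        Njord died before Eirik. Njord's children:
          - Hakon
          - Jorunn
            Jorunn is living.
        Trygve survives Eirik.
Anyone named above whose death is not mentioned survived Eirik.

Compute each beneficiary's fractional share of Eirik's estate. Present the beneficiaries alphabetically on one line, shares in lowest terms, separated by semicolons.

Frida 3/16; Hakon 3/64; Jorunn 3/64; Liv 3/16; Ragna 3/16; Trygve 3/32; Vidar 1/4

Vidar, as surviving spouse, takes 1/4.
The remaining 3/4 passes to Eirik's descendants per stirpes.
Gudrun left no surviving issue, so that branch lapses and is disregarded.
The 3/4 is divided into 4 equal shares of 3/16 among Liv, Asgeir, Ingeborg, Ragna.
Liv is living and takes 3/16.
Asgeir predeceased; the 3/16 allotted to Asgeir's branch passes to Asgeir's issue by representation.
Magnus's line is the sole branch at this level, so the full 3/16 passes to Magnus's issue by representation.
Frida is the sole taker at this level and receives the full 3/16.
Ingeborg predeceased; the 3/16 allotted to Ingeborg's branch passes to Ingeborg's issue by representation.
The 3/16 is divided into 2 equal shares of 3/32 among Njord, Trygve.
Njord predeceased; the 3/32 allotted to Njord's branch passes to Njord's issue by representation.
The 3/32 is divided into 2 equal shares of 3/64 among Hakon, Jorunn.
Hakon is living and takes 3/64.
Jorunn is living and takes 3/64.
Trygve is living and takes 3/32.
Ragna is living and takes 3/16.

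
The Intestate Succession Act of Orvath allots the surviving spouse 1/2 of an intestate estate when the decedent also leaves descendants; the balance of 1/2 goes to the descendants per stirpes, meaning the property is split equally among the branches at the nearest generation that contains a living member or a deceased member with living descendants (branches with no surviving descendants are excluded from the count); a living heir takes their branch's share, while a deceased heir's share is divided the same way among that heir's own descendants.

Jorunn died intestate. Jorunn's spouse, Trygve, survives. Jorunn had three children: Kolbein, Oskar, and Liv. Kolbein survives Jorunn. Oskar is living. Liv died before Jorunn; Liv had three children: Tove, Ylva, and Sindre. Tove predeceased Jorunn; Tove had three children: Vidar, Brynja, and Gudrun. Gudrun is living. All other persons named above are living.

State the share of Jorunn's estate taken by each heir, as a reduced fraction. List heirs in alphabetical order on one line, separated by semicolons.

Brynja 1/54; Gudrun 1/54; Kolbein 1/6; Oskar 1/6; Sindre 1/18; Trygve 1/2; Vidar 1/54; Ylva 1/18

Trygve, as surviving spouse, takes 1/2.
The remaining 1/2 passes to Jorunn's descendants per stirpes.
The 1/2 is divided into 3 equal shares of 1/6 among Kolbein, Oskar, Liv.
Kolbein is living and takes 1/6.
Oskar is living and takes 1/6.
Liv predeceased; the 1/6 allotted to Liv's branch passes to Liv's issue by representation.
The 1/6 is divided into 3 equal shares of 1/18 among Tove, Ylva, Sindre.
Tove predeceased; the 1/18 allotted to Tove's branch passes to Tove's issue by representation.
The 1/18 is divided into 3 equal shares of 1/54 among Vidar, Brynja, Gudrun.
Vidar is living and takes 1/54.
Brynja is living and takes 1/54.
Gudrun is living and takes 1/54.
Ylva is living and takes 1/18.
Sindre is living and takes 1/18.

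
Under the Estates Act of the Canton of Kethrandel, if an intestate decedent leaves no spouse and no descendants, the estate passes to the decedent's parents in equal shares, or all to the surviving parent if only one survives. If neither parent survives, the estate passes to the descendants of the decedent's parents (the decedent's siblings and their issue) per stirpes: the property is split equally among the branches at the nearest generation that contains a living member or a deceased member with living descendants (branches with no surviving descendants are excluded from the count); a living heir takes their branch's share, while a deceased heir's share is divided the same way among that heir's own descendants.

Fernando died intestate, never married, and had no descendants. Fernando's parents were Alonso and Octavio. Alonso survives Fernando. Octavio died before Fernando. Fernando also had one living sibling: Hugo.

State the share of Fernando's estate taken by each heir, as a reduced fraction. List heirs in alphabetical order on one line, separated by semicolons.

Only one parent, Alonso, survives, so Alonso takes the entire estate. The siblings take nothing because a surviving parent has priority.

Alonso 1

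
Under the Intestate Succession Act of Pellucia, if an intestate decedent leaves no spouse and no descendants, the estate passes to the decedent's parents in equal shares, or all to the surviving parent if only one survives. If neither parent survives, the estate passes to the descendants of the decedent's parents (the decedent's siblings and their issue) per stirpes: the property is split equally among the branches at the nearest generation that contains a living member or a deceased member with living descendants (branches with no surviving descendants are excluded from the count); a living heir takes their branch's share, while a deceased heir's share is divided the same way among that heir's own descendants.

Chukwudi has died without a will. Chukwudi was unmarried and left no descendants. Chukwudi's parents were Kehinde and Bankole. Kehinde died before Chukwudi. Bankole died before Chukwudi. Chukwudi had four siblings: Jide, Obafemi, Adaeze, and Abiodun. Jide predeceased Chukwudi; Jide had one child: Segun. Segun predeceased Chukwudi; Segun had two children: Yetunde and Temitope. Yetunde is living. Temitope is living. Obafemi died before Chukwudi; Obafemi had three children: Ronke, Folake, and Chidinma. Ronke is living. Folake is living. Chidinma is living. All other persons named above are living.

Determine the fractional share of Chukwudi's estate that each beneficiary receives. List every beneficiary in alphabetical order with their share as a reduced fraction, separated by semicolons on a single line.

Neither parent survives and there are no descendants, so the estate passes to Chukwudi's siblings and their issue per stirpes.
The estate is divided into 4 equal shares of 1/4 among Jide, Obafemi, Adaeze, Abiodun.
Jide predeceased; the 1/4 allotted to Jide's branch passes to Jide's issue by representation.
Segun's line is the sole branch at this level, so the full 1/4 passes to Segun's issue by representation.
The 1/4 is divided into 2 equal shares of 1/8 among Yetunde, Temitope.
Yetunde is living and takes 1/8.
Temitope is living and takes 1/8.
Obafemi predeceased; the 1/4 allotted to Obafemi's branch passes to Obafemi's issue by representation.
The 1/4 is divided into 3 equal shares of 1/12 among Ronke, Folake, Chidinma.
Ronke is living and takes 1/12.
Folake is living and takes 1/12.
Chidinma is living and takes 1/12.
Adaeze is living and takes 1/4.
Abiodun is living and takes 1/4.

Abiodun 1/4; Adaeze 1/4; Chidinma 1/12; Folake 1/12; Ronke 1/12; Temitope 1/8; Yetunde 1/8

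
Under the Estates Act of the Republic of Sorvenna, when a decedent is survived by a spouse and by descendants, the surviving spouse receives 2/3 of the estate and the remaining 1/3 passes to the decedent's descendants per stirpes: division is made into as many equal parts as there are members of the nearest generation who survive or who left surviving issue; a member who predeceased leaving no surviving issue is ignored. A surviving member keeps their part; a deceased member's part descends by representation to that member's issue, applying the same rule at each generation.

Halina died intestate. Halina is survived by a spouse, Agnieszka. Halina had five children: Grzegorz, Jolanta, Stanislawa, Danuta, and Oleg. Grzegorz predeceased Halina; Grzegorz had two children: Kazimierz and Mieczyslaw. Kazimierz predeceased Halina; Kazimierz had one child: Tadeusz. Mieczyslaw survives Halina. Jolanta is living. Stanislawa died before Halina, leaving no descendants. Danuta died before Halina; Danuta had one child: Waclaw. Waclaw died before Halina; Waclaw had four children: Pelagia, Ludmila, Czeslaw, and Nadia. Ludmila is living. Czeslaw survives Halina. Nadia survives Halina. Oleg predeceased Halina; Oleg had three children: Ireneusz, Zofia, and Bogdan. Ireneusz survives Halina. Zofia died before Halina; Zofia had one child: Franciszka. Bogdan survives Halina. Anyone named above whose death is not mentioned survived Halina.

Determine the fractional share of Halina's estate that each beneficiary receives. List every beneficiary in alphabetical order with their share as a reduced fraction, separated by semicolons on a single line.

Agnieszka 2/3; Bogdan 1/36; Czeslaw 1/48; Franciszka 1/36; Ireneusz 1/36; Jolanta 1/12; Ludmila 1/48; Mieczyslaw 1/24; Nadia 1/48; Pelagia 1/48; Tadeusz 1/24

Agnieszka, as surviving spouse, takes 2/3.
The remaining 1/3 passes to Halina's descendants per stirpes.
Stanislawa left no surviving issue, so that branch lapses and is disregarded.
The 1/3 is divided into 4 equal shares of 1/12 among Grzegorz, Jolanta, Danuta, Oleg.
Grzegorz predeceased; the 1/12 allotted to Grzegorz's branch passes to Grzegorz's issue by representation.
The 1/12 is divided into 2 equal shares of 1/24 among Kazimierz, Mieczyslaw.
Kazimierz predeceased; the 1/24 allotted to Kazimierz's branch passes to Kazimierz's issue by representation.
Tadeusz is the sole taker at this level and receives the full 1/24.
Mieczyslaw is living and takes 1/24.
Jolanta is living and takes 1/12.
Danuta predeceased; the 1/12 allotted to Danuta's branch passes to Danuta's issue by representation.
Waclaw's line is the sole branch at this level, so the full 1/12 passes to Waclaw's issue by representation.
The 1/12 is divided into 4 equal shares of 1/48 among Pelagia, Ludmila, Czeslaw, Nadia.
Pelagia is living and takes 1/48.
Ludmila is living and takes 1/48.
Czeslaw is living and takes 1/48.
Nadia is living and takes 1/48.
Oleg predeceased; the 1/12 allotted to Oleg's branch passes to Oleg's issue by representation.
The 1/12 is divided into 3 equal shares of 1/36 among Ireneusz, Zofia, Bogdan.
Ireneusz is living and takes 1/36.
Zofia predeceased; the 1/36 allotted to Zofia's branch passes to Zofia's issue by representation.
Franciszka is the sole taker at this level and receives the full 1/36.
Bogdan is living and takes 1/36.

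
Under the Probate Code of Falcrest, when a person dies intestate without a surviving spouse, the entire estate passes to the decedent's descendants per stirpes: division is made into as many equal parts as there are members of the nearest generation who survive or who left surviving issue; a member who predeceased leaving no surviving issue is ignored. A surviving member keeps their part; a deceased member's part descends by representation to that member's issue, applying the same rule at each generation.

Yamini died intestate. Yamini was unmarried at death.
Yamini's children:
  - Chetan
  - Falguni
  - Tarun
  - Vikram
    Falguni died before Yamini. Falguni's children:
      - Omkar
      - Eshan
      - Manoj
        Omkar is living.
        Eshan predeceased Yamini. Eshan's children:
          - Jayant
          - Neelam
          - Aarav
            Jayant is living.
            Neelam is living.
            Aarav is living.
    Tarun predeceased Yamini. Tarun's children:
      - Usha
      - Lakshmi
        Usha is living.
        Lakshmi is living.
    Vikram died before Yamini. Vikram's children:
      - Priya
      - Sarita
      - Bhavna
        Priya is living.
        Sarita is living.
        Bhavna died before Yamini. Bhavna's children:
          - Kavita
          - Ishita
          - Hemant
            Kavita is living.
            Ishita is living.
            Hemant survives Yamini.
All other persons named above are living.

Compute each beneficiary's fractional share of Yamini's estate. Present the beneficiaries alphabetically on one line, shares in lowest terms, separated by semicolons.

There is no surviving spouse, so the entire estate passes to Yamini's descendants per stirpes.
The estate is divided into 4 equal shares of 1/4 among Chetan, Falguni, Tarun, Vikram.
Chetan is living and takes 1/4.
Falguni predeceased; the 1/4 allotted to Falguni's branch passes to Falguni's issue by representation.
The 1/4 is divided into 3 equal shares of 1/12 among Omkar, Eshan, Manoj.
Omkar is living and takes 1/12.
Eshan predeceased; the 1/12 allotted to Eshan's branch passes to Eshan's issue by representation.
The 1/12 is divided into 3 equal shares of 1/36 among Jayant, Neelam, Aarav.
Jayant is living and takes 1/36.
Neelam is living and takes 1/36.
Aarav is living and takes 1/36.
Manoj is living and takes 1/12.
Tarun predeceased; the 1/4 allotted to Tarun's branch passes to Tarun's issue by representation.
The 1/4 is divided into 2 equal shares of 1/8 among Usha, Lakshmi.
Usha is living and takes 1/8.
Lakshmi is living and takes 1/8.
Vikram predeceased; the 1/4 allotted to Vikram's branch passes to Vikram's issue by representation.
The 1/4 is divided into 3 equal shares of 1/12 among Priya, Sarita, Bhavna.
Priya is living and takes 1/12.
Sarita is living and takes 1/12.
Bhavna predeceased; the 1/12 allotted to Bhavna's branch passes to Bhavna's issue by representation.
The 1/12 is divided into 3 equal shares of 1/36 among Kavita, Ishita, Hemant.
Kavita is living and takes 1/36.
Ishita is living and takes 1/36.
Hemant is living and takes 1/36.

Aarav 1/36; Chetan 1/4; Hemant 1/36; Ishita 1/36; Jayant 1/36; Kavita 1/36; Lakshmi 1/8; Manoj 1/12; Neelam 1/36; Omkar 1/12; Priya 1/12; Sarita 1/12; Usha 1/8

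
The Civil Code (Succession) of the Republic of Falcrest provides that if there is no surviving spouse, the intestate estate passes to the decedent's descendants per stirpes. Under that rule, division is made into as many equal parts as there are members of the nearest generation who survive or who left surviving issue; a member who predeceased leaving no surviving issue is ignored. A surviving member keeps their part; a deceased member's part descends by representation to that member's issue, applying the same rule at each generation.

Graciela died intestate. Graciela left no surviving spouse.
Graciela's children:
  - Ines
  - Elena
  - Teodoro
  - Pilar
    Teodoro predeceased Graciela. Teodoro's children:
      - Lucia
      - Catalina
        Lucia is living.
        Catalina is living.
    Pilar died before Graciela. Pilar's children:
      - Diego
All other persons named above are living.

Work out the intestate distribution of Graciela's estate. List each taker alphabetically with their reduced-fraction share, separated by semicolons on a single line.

Catalina 1/8; Diego 1/4; Elena 1/4; Ines 1/4; Lucia 1/8

There is no surviving spouse, so the entire estate passes to Graciela's descendants per stirpes.
The estate is divided into 4 equal shares of 1/4 among Ines, Elena, Teodoro, Pilar.
Ines is living and takes 1/4.
Elena is living and takes 1/4.
Teodoro predeceased; the 1/4 allotted to Teodoro's branch passes to Teodoro's issue by representation.
The 1/4 is divided into 2 equal shares of 1/8 among Lucia, Catalina.
Lucia is living and takes 1/8.
Catalina is living and takes 1/8.
Pilar predeceased; the 1/4 allotted to Pilar's branch passes to Pilar's issue by representation.
Diego is the sole taker at this level and receives the full 1/4.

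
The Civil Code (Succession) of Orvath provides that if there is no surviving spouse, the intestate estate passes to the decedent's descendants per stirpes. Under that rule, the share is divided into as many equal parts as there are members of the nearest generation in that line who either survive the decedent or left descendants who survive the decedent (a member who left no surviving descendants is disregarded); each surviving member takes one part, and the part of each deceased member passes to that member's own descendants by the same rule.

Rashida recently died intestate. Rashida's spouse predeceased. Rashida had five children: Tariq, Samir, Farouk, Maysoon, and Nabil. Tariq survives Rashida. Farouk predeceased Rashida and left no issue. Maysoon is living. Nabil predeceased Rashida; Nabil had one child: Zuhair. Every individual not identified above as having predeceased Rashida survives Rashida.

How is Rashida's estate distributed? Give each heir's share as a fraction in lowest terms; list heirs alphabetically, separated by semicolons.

Maysoon 1/4; Samir 1/4; Tariq 1/4; Zuhair 1/4

There is no surviving spouse, so the entire estate passes to Rashida's descendants per stirpes.
Farouk left no surviving issue, so that branch lapses and is disregarded.
The estate is divided into 4 equal shares of 1/4 among Tariq, Samir, Maysoon, Nabil.
Tariq is living and takes 1/4.
Samir is living and takes 1/4.
Maysoon is living and takes 1/4.
Nabil predeceased; the 1/4 allotted to Nabil's branch passes to Nabil's issue by representation.
Zuhair is the sole taker at this level and receives the full 1/4.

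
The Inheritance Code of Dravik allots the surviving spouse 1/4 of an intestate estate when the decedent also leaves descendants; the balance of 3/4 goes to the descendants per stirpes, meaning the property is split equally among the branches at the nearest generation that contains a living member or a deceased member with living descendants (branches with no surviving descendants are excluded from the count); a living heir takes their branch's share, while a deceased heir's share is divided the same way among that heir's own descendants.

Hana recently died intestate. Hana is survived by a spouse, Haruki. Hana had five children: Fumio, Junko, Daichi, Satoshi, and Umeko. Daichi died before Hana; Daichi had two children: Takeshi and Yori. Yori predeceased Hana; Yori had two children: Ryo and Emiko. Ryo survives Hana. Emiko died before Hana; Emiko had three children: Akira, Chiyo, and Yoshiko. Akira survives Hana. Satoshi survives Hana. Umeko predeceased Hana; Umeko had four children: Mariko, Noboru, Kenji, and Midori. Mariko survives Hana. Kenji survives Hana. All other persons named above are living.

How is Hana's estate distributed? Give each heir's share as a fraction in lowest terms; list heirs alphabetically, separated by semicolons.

Akira 1/80; Chiyo 1/80; Fumio 3/20; Haruki 1/4; Junko 3/20; Kenji 3/80; Mariko 3/80; Midori 3/80; Noboru 3/80; Ryo 3/80; Satoshi 3/20; Takeshi 3/40; Yoshiko 1/80

Haruki, as surviving spouse, takes 1/4.
The remaining 3/4 passes to Hana's descendants per stirpes.
The 3/4 is divided into 5 equal shares of 3/20 among Fumio, Junko, Daichi, Satoshi, Umeko.
Fumio is living and takes 3/20.
Junko is living and takes 3/20.
Daichi predeceased; the 3/20 allotted to Daichi's branch passes to Daichi's issue by representation.
The 3/20 is divided into 2 equal shares of 3/40 among Takeshi, Yori.
Takeshi is living and takes 3/40.
Yori predeceased; the 3/40 allotted to Yori's branch passes to Yori's issue by representation.
The 3/40 is divided into 2 equal shares of 3/80 among Ryo, Emiko.
Ryo is living and takes 3/80.
Emiko predeceased; the 3/80 allotted to Emiko's branch passes to Emiko's issue by representation.
The 3/80 is divided into 3 equal shares of 1/80 among Akira, Chiyo, Yoshiko.
Akira is living and takes 1/80.
Chiyo is living and takes 1/80.
Yoshiko is living and takes 1/80.
Satoshi is living and takes 3/20.
Umeko predeceased; the 3/20 allotted to Umeko's branch passes to Umeko's issue by representation.
The 3/20 is divided into 4 equal shares of 3/80 among Mariko, Noboru, Kenji, Midori.
Mariko is living and takes 3/80.
Noboru is living and takes 3/80.
Kenji is living and takes 3/80.
Midori is living and takes 3/80.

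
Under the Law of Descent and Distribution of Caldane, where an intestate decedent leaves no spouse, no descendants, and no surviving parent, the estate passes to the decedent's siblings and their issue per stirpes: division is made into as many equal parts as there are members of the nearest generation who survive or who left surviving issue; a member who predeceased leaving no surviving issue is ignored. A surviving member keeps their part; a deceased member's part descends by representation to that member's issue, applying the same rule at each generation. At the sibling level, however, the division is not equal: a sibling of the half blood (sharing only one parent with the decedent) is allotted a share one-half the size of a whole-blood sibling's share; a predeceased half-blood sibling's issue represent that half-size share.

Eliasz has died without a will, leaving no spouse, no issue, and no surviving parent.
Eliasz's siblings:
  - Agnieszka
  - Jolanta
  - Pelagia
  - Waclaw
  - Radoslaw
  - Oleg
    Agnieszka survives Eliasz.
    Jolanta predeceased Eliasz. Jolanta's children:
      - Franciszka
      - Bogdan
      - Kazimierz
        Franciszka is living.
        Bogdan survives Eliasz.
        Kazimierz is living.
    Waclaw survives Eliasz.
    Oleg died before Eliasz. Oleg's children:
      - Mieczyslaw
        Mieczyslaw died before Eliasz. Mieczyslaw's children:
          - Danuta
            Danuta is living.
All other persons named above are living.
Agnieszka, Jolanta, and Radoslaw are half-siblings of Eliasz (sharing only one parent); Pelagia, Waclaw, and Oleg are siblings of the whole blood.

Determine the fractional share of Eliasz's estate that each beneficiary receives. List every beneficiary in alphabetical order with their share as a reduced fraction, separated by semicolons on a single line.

No spouse, descendants, or parent survives, so the estate passes to Eliasz's siblings per stirpes.
Half-blood siblings count for one-half the weight of whole-blood siblings at the initial division.
Dividing 1 in proportion to weights (total weight 9/2): Agnieszka (weight 1/2) → 1/9; Jolanta (weight 1/2) → 1/9; Pelagia (weight 1) → 2/9; Waclaw (weight 1) → 2/9; Radoslaw (weight 1/2) → 1/9; Oleg (weight 1) → 2/9.
Agnieszka is living and takes 1/9.
Jolanta predeceased; the 1/9 allotted to Jolanta's branch passes to Jolanta's issue by representation.
The 1/9 is divided into 3 equal shares of 1/27 among Franciszka, Bogdan, Kazimierz.
Franciszka is living and takes 1/27.
Bogdan is living and takes 1/27.
Kazimierz is living and takes 1/27.
Pelagia is living and takes 2/9.
Waclaw is living and takes 2/9.
Radoslaw is living and takes 1/9.
Oleg predeceased; the 2/9 allotted to Oleg's branch passes to Oleg's issue by representation.
Mieczyslaw's line is the sole branch at this level, so the full 2/9 passes to Mieczyslaw's issue by representation.
Danuta is the sole taker at this level and receives the full 2/9.

Agnieszka 1/9; Bogdan 1/27; Danuta 2/9; Franciszka 1/27; Kazimierz 1/27; Pelagia 2/9; Radoslaw 1/9; Waclaw 2/9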